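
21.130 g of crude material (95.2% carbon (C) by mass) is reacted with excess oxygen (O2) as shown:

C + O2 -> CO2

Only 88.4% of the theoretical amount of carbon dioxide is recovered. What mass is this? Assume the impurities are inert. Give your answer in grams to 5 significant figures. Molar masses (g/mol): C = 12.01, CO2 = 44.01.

65.162 g

Pure C available = 21.130 g × 0.952 = 20.1158 g.
n(C) = 20.1158 g / 12.01 g/mol = 1.67492 mol.
From the equation the C:CO2 mole ratio is 1:1, so n(CO2) = 1.67492 × 1/1 = 1.67492 mol.
Mass of CO2 = 1.67492 mol × 44.01 g/mol = 73.7131 g.
Actual mass collected = 73.7131 g × 0.884 = 65.1624 g.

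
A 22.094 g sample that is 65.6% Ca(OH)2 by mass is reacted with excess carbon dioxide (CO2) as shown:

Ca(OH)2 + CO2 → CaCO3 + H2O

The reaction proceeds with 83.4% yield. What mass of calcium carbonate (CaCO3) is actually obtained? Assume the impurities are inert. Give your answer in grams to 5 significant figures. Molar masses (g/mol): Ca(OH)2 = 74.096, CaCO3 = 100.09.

16.328 g

Pure Ca(OH)2 available = 22.094 g × 0.656 = 14.4937 g.
n(Ca(OH)2) = 14.4937 g / 74.096 g/mol = 0.195607 mol.
From the equation the Ca(OH)2:CaCO3 mole ratio is 1:1, so n(CaCO3) = 0.195607 × 1/1 = 0.195607 mol.
Mass of CaCO3 = 0.195607 mol × 100.09 g/mol = 19.5783 g.
Actual mass collected = 19.5783 g × 0.834 = 16.3283 g.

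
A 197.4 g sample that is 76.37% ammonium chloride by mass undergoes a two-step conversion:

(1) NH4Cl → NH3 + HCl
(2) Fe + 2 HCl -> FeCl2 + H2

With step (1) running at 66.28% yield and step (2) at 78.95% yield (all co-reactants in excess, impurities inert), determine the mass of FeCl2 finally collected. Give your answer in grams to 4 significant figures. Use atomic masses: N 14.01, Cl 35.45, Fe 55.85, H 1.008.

93.46 g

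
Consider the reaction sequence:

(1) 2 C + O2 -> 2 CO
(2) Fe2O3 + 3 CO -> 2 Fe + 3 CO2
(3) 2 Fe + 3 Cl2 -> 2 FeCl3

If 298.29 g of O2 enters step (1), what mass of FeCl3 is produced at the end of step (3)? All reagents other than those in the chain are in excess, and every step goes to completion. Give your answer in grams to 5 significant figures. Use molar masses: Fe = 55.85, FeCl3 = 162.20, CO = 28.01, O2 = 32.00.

2015.9 g

n(O2) = 298.29 / 32.00 = 9.32156 mol.
Reaction (1): O2→CO ratio 1:2 ⇒ n(CO) = 18.6431 mol.
Reaction (2): CO→Fe ratio 3:2 ⇒ n(Fe) = 12.4288 mol.
Reaction (3): Fe→FeCl3 ratio 2:2 ⇒ n(FeCl3) = 12.4288 mol.
Mass of FeCl3 = 12.4288 × 162.20 = 2015.94 g.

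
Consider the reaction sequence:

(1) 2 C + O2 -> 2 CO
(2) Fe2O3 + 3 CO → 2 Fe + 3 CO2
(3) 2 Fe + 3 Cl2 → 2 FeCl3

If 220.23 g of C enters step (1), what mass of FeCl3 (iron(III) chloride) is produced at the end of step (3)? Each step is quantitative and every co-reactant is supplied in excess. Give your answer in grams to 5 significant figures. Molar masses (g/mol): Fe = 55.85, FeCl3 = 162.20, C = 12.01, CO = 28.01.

n(C) = 220.23 / 12.01 = 18.3372 mol.
Reaction (1): C→CO ratio 2:2 ⇒ n(CO) = 18.3372 mol.
Reaction (2): CO→Fe ratio 3:2 ⇒ n(Fe) = 12.2248 mol.
Reaction (3): Fe→FeCl3 ratio 2:2 ⇒ n(FeCl3) = 12.2248 mol.
Mass of FeCl3 = 12.2248 × 162.20 = 1982.86 g.

1982.9 g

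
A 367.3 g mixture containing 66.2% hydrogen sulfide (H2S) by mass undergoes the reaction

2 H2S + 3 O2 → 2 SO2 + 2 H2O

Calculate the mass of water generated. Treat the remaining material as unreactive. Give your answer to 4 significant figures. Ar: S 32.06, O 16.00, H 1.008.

128.6 g

Mass of pure H2S = 367.3 g × 0.662 = 243.15 g.
M(H2S) = 2(1.008) + 32.06 = 34.076 g/mol.
M(H2O) = 2(1.008) + 16.00 = 18.016 g/mol.
n(H2S) = 243.15 g / 34.076 g/mol = 7.1356 mol.
From the equation the H2S:H2O mole ratio is 2:2, so n(H2O) = 7.1356 × 2/2 = 7.1356 mol.
Mass of H2O = 7.1356 mol × 18.016 g/mol = 128.55 g.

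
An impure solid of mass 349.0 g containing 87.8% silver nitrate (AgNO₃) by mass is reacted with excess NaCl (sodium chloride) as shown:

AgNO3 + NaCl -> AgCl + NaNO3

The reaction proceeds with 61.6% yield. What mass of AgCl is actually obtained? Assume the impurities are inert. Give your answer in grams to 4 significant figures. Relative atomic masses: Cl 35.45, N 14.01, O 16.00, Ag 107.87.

Pure AgNO3 available = 349.0 g × 0.878 = 306.42 g.
M(AgNO3) = 107.87 + 14.01 + 3(16.00) = 169.88 g/mol.
M(AgCl) = 107.87 + 35.45 = 143.32 g/mol.
n(AgNO3) = 306.42 g / 169.88 g/mol = 1.8038 mol.
From the equation the AgNO3:AgCl mole ratio is 1:1, so n(AgCl) = 1.8038 × 1/1 = 1.8038 mol.
Mass of AgCl = 1.8038 mol × 143.32 g/mol = 258.51 g.
Actual mass collected = 258.51 g × 0.616 = 159.24 g.

159.2 g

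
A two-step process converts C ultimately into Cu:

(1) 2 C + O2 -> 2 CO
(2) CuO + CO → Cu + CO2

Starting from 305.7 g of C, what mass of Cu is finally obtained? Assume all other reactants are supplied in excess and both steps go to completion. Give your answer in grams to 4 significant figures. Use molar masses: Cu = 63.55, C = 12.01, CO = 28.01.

n(C) = 305.70 / 12.01 = 25.454 mol.
Step 1 gives a 2:2 ratio of C to CO, so n(CO) = 25.454 mol.
In step 2 the CO:Cu ratio is 1:1, so n(Cu) = 25.454 mol.
Mass of Cu = 25.454 × 63.55 = 1617.6 g.

1618 g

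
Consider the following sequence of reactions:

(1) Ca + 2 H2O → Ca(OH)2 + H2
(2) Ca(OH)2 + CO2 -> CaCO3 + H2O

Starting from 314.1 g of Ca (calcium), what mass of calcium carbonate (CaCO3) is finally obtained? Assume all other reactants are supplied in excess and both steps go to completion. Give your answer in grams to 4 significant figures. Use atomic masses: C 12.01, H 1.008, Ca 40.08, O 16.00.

M(Ca) = 40.08 g/mol.
M(CaCO3) = 40.08 + 12.01 + 3(16.00) = 100.09 g/mol.
n(Ca) = 314.10 / 40.08 = 7.8368 mol.
Step 1 gives a 1:1 ratio of Ca to Ca(OH)2, so n(Ca(OH)2) = 7.8368 mol.
In step 2 the Ca(OH)2:CaCO3 ratio is 1:1, so n(CaCO3) = 7.8368 mol.
Mass of CaCO3 = 7.8368 × 100.09 = 784.39 g.

784.4 g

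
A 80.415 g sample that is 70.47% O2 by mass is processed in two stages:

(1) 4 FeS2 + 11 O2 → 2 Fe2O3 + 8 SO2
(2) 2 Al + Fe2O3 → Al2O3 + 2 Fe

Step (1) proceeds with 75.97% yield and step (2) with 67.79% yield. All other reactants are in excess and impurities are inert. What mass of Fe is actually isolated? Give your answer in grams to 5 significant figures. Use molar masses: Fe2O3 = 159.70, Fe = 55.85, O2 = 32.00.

18.522 g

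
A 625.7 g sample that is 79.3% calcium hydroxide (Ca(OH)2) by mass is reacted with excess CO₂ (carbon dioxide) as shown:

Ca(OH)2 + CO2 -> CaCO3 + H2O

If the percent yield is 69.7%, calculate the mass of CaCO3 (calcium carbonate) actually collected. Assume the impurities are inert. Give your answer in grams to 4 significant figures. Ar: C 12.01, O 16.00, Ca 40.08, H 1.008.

Pure Ca(OH)2 available = 625.7 g × 0.793 = 496.18 g.
M(Ca(OH)2) = 40.08 + 2(16.00) + 2(1.008) = 74.096 g/mol.
M(CaCO3) = 40.08 + 12.01 + 3(16.00) = 100.09 g/mol.
n(Ca(OH)2) = 496.18 g / 74.096 g/mol = 6.6964 mol.
From the equation the Ca(OH)2:CaCO3 mole ratio is 1:1, so n(CaCO3) = 6.6964 × 1/1 = 6.6964 mol.
Mass of CaCO3 = 6.6964 mol × 100.09 g/mol = 670.25 g.
Actual mass collected = 670.25 g × 0.697 = 467.16 g.

467.2 g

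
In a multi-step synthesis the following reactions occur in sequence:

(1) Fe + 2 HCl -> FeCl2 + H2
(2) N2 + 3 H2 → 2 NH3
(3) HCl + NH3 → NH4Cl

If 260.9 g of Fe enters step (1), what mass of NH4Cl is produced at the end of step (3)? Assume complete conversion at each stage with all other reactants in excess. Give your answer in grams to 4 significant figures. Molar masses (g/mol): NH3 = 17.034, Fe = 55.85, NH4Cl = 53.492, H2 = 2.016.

n(Fe) = 260.9 / 55.85 = 4.6714 mol.
Reaction (1): Fe→H2 ratio 1:1 ⇒ n(H2) = 4.6714 mol.
Reaction (2): H2→NH3 ratio 3:2 ⇒ n(NH3) = 3.1143 mol.
Reaction (3): NH3→NH4Cl ratio 1:1 ⇒ n(NH4Cl) = 3.1143 mol.
Mass of NH4Cl = 3.1143 × 53.492 = 166.59 g.

166.6 g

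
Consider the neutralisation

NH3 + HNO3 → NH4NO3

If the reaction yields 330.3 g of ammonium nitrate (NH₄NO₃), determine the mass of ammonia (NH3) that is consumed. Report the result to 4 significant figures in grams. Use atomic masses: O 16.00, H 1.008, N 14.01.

M(NH4NO3) = 2(14.01) + 4(1.008) + 3(16.00) = 80.052 g/mol.
M(NH3) = 14.01 + 3(1.008) = 17.034 g/mol.
n(NH4NO3) = 330.30 g / 80.052 g/mol = 4.1261 mol.
From the equation the NH4NO3:NH3 mole ratio is 1:1, so n(NH3) = 4.1261 × 1/1 = 4.1261 mol.
Mass of NH3 = 4.1261 mol × 17.034 g/mol = 70.283 g.

70.28 g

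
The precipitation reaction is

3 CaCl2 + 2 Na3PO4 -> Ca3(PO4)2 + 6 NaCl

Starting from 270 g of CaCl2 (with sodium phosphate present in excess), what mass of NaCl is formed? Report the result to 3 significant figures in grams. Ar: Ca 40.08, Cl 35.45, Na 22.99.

284 g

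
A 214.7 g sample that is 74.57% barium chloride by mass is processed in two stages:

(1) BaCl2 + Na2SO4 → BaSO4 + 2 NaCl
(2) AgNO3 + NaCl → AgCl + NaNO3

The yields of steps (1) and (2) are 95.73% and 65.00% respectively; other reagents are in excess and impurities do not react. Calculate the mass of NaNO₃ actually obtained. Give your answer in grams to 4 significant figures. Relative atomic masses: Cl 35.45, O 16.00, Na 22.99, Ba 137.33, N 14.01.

81.33 g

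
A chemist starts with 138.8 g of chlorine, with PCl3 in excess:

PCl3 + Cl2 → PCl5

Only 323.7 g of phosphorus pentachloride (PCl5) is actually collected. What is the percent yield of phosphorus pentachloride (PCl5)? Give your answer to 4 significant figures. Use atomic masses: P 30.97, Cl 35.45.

M(Cl2) = 2(35.45) = 70.90 g/mol.
M(PCl5) = 30.97 + 5(35.45) = 208.22 g/mol.
n(Cl2) = 138.80 g / 70.90 g/mol = 1.9577 mol.
From the equation the Cl2:PCl5 mole ratio is 1:1, so n(PCl5) = 1.9577 × 1/1 = 1.9577 mol.
Mass of PCl5 = 1.9577 mol × 208.22 g/mol = 407.63 g.
This is the theoretical yield. Percent yield = 323.7 g / 407.63 g × 100% = 79.410%.

79.41 %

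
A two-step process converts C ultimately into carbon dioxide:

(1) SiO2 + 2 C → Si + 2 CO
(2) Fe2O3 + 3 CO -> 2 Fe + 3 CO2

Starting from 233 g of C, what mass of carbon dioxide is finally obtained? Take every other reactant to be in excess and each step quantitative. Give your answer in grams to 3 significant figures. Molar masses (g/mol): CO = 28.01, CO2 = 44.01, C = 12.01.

n(C) = 233.0 / 12.01 = 19.40 mol.
Step 1 gives a 2:2 ratio of C to CO, so n(CO) = 19.40 mol.
In step 2 the CO:CO2 ratio is 3:3, so n(CO2) = 19.40 mol.
Mass of CO2 = 19.40 × 44.01 = 853.8 g.

854 g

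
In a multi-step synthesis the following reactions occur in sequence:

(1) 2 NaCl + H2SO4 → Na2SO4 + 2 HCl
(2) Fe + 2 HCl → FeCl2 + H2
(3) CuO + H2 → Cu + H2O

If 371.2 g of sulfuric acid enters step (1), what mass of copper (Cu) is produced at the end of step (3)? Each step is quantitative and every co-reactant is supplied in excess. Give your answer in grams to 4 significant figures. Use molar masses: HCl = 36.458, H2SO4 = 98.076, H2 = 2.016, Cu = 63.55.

240.5 g

n(H2SO4) = 371.2 / 98.076 = 3.7848 mol.
Reaction (1): H2SO4→HCl ratio 1:2 ⇒ n(HCl) = 7.5696 mol.
Reaction (2): HCl→H2 ratio 2:1 ⇒ n(H2) = 3.7848 mol.
Reaction (3): H2→Cu ratio 1:1 ⇒ n(Cu) = 3.7848 mol.
Mass of Cu = 3.7848 × 63.55 = 240.53 g.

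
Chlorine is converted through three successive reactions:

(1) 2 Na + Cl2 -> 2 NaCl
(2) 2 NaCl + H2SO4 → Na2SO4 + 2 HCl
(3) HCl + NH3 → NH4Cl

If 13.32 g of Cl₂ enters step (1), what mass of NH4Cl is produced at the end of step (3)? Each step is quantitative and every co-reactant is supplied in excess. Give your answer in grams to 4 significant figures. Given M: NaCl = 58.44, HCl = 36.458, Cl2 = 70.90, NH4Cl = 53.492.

n(Cl2) = 13.32 / 70.90 = 0.18787 mol.
Reaction (1): Cl2→NaCl ratio 1:2 ⇒ n(NaCl) = 0.37574 mol.
Reaction (2): NaCl→HCl ratio 2:2 ⇒ n(HCl) = 0.37574 mol.
Reaction (3): HCl→NH4Cl ratio 1:1 ⇒ n(NH4Cl) = 0.37574 mol.
Mass of NH4Cl = 0.37574 × 53.492 = 20.099 g.

20.10 g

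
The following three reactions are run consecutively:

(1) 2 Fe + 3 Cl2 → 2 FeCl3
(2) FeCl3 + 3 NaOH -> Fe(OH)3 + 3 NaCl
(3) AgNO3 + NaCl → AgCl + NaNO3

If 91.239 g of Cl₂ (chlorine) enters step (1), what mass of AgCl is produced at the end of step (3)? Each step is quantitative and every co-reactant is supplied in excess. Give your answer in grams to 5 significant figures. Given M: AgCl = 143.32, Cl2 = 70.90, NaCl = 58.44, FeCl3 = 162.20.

n(Cl2) = 91.239 / 70.90 = 1.28687 mol.
Reaction (1): Cl2→FeCl3 ratio 3:2 ⇒ n(FeCl3) = 0.857913 mol.
Reaction (2): FeCl3→NaCl ratio 1:3 ⇒ n(NaCl) = 2.57374 mol.
Reaction (3): NaCl→AgCl ratio 1:1 ⇒ n(AgCl) = 2.57374 mol.
Mass of AgCl = 2.57374 × 143.32 = 368.868 g.

368.87 g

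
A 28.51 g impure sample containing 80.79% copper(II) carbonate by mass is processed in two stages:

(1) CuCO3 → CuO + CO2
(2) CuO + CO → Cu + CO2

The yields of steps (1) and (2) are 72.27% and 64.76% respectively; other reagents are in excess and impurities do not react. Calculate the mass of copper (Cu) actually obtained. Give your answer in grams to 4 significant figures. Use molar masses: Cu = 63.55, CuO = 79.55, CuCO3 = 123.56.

5.544 g

Pure CuCO3 = 28.51 × 0.8079 = 23.033 g.
n(CuCO3) = 23.033 / 123.56 = 0.18641 mol.
Step 1 (CuCO3:CuO = 1:1): theoretical n(CuO) = 0.18641 mol; at 72.27% yield, n(CuO) = 0.13472 mol.
Step 2 (CuO:Cu = 1:1): theoretical n(Cu) = 0.13472 mol, so theoretical mass = 0.13472 × 63.55 = 8.5615 g.
At 64.76% yield, actual mass of Cu = 8.5615 × 0.6476 = 5.5444 g.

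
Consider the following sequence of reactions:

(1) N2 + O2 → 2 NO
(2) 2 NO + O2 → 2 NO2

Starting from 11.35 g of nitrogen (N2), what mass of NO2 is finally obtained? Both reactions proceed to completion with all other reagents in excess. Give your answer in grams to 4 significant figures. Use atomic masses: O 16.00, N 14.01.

37.27 g

M(N2) = 2(14.01) = 28.02 g/mol.
M(NO2) = 14.01 + 2(16.00) = 46.01 g/mol.
n(N2) = 11.350 / 28.02 = 0.40507 mol.
Step 1 gives a 1:2 ratio of N2 to NO, so n(NO) = 0.81014 mol.
In step 2 the NO:NO2 ratio is 2:2, so n(NO2) = 0.81014 mol.
Mass of NO2 = 0.81014 × 46.01 = 37.274 g.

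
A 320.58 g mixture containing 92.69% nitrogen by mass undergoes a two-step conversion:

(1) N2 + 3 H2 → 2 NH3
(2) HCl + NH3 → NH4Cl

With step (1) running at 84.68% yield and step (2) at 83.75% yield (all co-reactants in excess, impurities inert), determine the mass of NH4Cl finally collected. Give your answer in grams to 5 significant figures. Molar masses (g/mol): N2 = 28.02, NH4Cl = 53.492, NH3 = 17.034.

Pure N2 = 320.58 × 0.9269 = 297.146 g.
n(N2) = 297.146 / 28.02 = 10.6048 mol.
Step 1 (N2:NH3 = 1:2): theoretical n(NH3) = 21.2095 mol; at 84.68% yield, n(NH3) = 17.9602 mol.
Step 2 (NH3:NH4Cl = 1:1): theoretical n(NH4Cl) = 17.9602 mol, so theoretical mass = 17.9602 × 53.492 = 960.729 g.
At 83.75% yield, actual mass of NH4Cl = 960.729 × 0.8375 = 804.610 g.

804.61 g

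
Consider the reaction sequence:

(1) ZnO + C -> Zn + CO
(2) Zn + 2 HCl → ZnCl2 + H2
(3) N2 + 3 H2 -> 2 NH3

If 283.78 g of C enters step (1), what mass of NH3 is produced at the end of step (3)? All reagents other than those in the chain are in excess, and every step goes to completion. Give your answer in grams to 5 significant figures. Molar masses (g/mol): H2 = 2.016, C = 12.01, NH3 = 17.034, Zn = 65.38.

268.33 g

n(C) = 283.78 / 12.01 = 23.6286 mol.
Reaction (1): C→Zn ratio 1:1 ⇒ n(Zn) = 23.6286 mol.
Reaction (2): Zn→H2 ratio 1:1 ⇒ n(H2) = 23.6286 mol.
Reaction (3): H2→NH3 ratio 3:2 ⇒ n(NH3) = 15.7524 mol.
Mass of NH3 = 15.7524 × 17.034 = 268.327 g.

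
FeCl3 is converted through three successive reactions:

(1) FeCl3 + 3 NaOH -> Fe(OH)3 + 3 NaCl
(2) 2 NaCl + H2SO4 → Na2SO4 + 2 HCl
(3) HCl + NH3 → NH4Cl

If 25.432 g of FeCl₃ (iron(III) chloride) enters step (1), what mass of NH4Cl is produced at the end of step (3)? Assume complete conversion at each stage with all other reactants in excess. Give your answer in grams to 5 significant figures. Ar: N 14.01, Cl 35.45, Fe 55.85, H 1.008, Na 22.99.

25.162 g

M(FeCl3) = 55.85 + 3(35.45) = 162.20 g/mol.
M(NH4Cl) = 14.01 + 4(1.008) + 35.45 = 53.492 g/mol.
n(FeCl3) = 25.432 / 162.20 = 0.156794 mol.
Reaction (1): FeCl3→NaCl ratio 1:3 ⇒ n(NaCl) = 0.470382 mol.
Reaction (2): NaCl→HCl ratio 2:2 ⇒ n(HCl) = 0.470382 mol.
Reaction (3): HCl→NH4Cl ratio 1:1 ⇒ n(NH4Cl) = 0.470382 mol.
Mass of NH4Cl = 0.470382 × 53.492 = 25.1617 g.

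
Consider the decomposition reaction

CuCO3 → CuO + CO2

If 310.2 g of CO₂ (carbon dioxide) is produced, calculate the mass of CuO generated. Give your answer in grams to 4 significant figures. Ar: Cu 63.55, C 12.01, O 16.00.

560.7 g

M(CO2) = 12.01 + 2(16.00) = 44.01 g/mol.
M(CuO) = 63.55 + 16.00 = 79.55 g/mol.
n(CO2) = 310.20 g / 44.01 g/mol = 7.0484 mol.
From the equation the CO2:CuO mole ratio is 1:1, so n(CuO) = 7.0484 × 1/1 = 7.0484 mol.
Mass of CuO = 7.0484 mol × 79.55 g/mol = 560.70 g.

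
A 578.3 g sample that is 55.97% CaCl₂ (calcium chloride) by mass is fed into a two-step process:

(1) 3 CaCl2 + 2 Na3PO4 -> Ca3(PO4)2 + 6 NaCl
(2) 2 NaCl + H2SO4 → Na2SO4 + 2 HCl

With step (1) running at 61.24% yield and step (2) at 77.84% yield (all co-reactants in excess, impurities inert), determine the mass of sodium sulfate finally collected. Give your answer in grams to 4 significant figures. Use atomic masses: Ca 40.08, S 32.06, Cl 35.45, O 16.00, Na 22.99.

Pure CaCl2 = 578.3 × 0.5597 = 323.67 g.
M(CaCl2) = 40.08 + 2(35.45) = 110.98 g/mol.
M(Na2SO4) = 2(22.99) + 32.06 + 4(16.00) = 142.04 g/mol.
n(CaCl2) = 323.67 / 110.98 = 2.9165 mol.
Step 1 (CaCl2:NaCl = 3:6): theoretical n(NaCl) = 5.8330 mol; at 61.24% yield, n(NaCl) = 3.5721 mol.
Step 2 (NaCl:Na2SO4 = 2:1): theoretical n(Na2SO4) = 1.7861 mol, so theoretical mass = 1.7861 × 142.04 = 253.69 g.
At 77.84% yield, actual mass of Na2SO4 = 253.69 × 0.7784 = 197.48 g.

197.5 g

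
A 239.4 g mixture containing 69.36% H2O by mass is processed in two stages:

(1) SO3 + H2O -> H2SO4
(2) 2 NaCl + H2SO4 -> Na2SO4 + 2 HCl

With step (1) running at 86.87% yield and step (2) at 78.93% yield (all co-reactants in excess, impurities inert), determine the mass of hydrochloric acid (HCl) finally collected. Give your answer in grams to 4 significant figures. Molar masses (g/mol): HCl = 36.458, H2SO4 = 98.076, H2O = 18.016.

460.8 g

Pure H2O = 239.4 × 0.6936 = 166.05 g.
n(H2O) = 166.05 / 18.016 = 9.2167 mol.
Step 1 (H2O:H2SO4 = 1:1): theoretical n(H2SO4) = 9.2167 mol; at 86.87% yield, n(H2SO4) = 8.0065 mol.
Step 2 (H2SO4:HCl = 1:2): theoretical n(HCl) = 16.013 mol, so theoretical mass = 16.013 × 36.458 = 583.80 g.
At 78.93% yield, actual mass of HCl = 583.80 × 0.7893 = 460.80 g.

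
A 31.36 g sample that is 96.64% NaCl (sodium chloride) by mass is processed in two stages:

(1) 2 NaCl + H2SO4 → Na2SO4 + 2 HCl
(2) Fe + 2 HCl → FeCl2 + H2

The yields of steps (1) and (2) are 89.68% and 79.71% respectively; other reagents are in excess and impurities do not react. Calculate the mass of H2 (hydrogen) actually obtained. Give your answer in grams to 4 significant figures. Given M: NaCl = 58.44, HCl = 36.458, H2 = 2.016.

Pure NaCl = 31.36 × 0.9664 = 30.306 g.
n(NaCl) = 30.306 / 58.44 = 0.51859 mol.
Step 1 (NaCl:HCl = 2:2): theoretical n(HCl) = 0.51859 mol; at 89.68% yield, n(HCl) = 0.46507 mol.
Step 2 (HCl:H2 = 2:1): theoretical n(H2) = 0.23254 mol, so theoretical mass = 0.23254 × 2.016 = 0.46879 g.
At 79.71% yield, actual mass of H2 = 0.46879 × 0.7971 = 0.37367 g.

0.3737 g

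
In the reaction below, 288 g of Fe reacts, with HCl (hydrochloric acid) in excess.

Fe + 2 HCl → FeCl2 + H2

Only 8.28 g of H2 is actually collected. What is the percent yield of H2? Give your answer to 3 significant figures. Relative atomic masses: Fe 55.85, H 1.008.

M(Fe) = 55.85 g/mol.
M(H2) = 2(1.008) = 2.016 g/mol.
n(Fe) = 288.0 g / 55.85 g/mol = 5.157 mol.
From the equation the Fe:H2 mole ratio is 1:1, so n(H2) = 5.157 × 1/1 = 5.157 mol.
Mass of H2 = 5.157 mol × 2.016 g/mol = 10.40 g.
This is the theoretical yield. Percent yield = 8.28 g / 10.40 g × 100% = 79.65%.

79.6 %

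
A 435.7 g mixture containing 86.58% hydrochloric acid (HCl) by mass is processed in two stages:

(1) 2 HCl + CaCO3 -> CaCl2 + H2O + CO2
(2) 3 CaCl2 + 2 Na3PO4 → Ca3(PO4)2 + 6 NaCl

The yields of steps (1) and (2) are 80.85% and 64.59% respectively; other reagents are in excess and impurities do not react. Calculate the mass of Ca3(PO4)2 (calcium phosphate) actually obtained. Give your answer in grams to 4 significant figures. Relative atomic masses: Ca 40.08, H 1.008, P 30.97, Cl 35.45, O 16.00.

Pure HCl = 435.7 × 0.8658 = 377.23 g.
M(HCl) = 1.008 + 35.45 = 36.458 g/mol.
M(Ca3(PO4)2) = 3(40.08) + 2(30.97) + 8(16.00) = 310.18 g/mol.
n(HCl) = 377.23 / 36.458 = 10.347 mol.
Step 1 (HCl:CaCl2 = 2:1): theoretical n(CaCl2) = 5.1735 mol; at 80.85% yield, n(CaCl2) = 4.1828 mol.
Step 2 (CaCl2:Ca3(PO4)2 = 3:1): theoretical n(Ca3(PO4)2) = 1.3943 mol, so theoretical mass = 1.3943 × 310.18 = 432.47 g.
At 64.59% yield, actual mass of Ca3(PO4)2 = 432.47 × 0.6459 = 279.33 g.

279.3 g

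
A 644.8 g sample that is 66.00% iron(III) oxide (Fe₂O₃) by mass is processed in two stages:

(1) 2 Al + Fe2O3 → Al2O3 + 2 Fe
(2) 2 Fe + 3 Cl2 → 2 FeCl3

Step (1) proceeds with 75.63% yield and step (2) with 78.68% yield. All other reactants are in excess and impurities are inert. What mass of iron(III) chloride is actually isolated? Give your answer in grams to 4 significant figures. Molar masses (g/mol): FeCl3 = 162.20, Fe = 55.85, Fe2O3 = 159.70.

Pure Fe2O3 = 644.8 × 0.6600 = 425.57 g.
n(Fe2O3) = 425.57 / 159.70 = 2.6648 mol.
Step 1 (Fe2O3:Fe = 1:2): theoretical n(Fe) = 5.3296 mol; at 75.63% yield, n(Fe) = 4.0308 mol.
Step 2 (Fe:FeCl3 = 2:2): theoretical n(FeCl3) = 4.0308 mol, so theoretical mass = 4.0308 × 162.20 = 653.79 g.
At 78.68% yield, actual mass of FeCl3 = 653.79 × 0.7868 = 514.40 g.

514.4 g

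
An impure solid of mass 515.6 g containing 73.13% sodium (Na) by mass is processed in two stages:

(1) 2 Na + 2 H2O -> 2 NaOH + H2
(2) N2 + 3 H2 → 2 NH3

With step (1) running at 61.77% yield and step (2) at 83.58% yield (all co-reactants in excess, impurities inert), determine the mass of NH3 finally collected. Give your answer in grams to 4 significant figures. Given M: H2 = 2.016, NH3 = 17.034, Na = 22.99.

48.08 g

Pure Na = 515.6 × 0.7313 = 377.06 g.
n(Na) = 377.06 / 22.99 = 16.401 mol.
Step 1 (Na:H2 = 2:1): theoretical n(H2) = 8.2005 mol; at 61.77% yield, n(H2) = 5.0654 mol.
Step 2 (H2:NH3 = 3:2): theoretical n(NH3) = 3.3770 mol, so theoretical mass = 3.3770 × 17.034 = 57.523 g.
At 83.58% yield, actual mass of NH3 = 57.523 × 0.8358 = 48.078 g.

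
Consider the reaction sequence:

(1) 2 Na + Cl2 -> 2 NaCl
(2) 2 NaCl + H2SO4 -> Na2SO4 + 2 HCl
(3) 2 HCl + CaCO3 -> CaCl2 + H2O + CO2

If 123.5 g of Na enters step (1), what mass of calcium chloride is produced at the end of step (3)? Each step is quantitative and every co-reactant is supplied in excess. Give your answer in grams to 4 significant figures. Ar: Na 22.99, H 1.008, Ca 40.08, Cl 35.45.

298.1 g

M(Na) = 22.99 g/mol.
M(CaCl2) = 40.08 + 2(35.45) = 110.98 g/mol.
n(Na) = 123.5 / 22.99 = 5.3719 mol.
Reaction (1): Na→NaCl ratio 2:2 ⇒ n(NaCl) = 5.3719 mol.
Reaction (2): NaCl→HCl ratio 2:2 ⇒ n(HCl) = 5.3719 mol.
Reaction (3): HCl→CaCl2 ratio 2:1 ⇒ n(CaCl2) = 2.6860 mol.
Mass of CaCl2 = 2.6860 × 110.98 = 298.09 g.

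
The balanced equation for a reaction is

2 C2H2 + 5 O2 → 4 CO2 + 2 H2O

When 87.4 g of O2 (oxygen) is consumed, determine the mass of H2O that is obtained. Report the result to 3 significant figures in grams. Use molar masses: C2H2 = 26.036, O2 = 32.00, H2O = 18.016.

n(O2) = 87.40 g / 32.00 g/mol = 2.731 mol.
From the equation the O2:H2O mole ratio is 5:2, so n(H2O) = 2.731 × 2/5 = 1.093 mol.
Mass of H2O = 1.093 mol × 18.016 g/mol = 19.68 g.

19.7 g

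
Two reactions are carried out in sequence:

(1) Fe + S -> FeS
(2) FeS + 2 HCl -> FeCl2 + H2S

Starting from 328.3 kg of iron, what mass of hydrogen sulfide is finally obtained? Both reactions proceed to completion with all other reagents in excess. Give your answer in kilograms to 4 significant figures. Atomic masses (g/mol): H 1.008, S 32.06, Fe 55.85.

200.3 kg

M(Fe) = 55.85 g/mol.
M(H2S) = 2(1.008) + 32.06 = 34.076 g/mol.
328.3 kg = 328300 g.
n(Fe) = 328300 / 55.85 = 5878.2 mol.
Step 1 gives a 1:1 ratio of Fe to FeS, so n(FeS) = 5878.2 mol.
In step 2 the FeS:H2S ratio is 1:1, so n(H2S) = 5878.2 mol.
Mass of H2S = 5878.2 × 34.076 = 200310 g = 200.3 kg.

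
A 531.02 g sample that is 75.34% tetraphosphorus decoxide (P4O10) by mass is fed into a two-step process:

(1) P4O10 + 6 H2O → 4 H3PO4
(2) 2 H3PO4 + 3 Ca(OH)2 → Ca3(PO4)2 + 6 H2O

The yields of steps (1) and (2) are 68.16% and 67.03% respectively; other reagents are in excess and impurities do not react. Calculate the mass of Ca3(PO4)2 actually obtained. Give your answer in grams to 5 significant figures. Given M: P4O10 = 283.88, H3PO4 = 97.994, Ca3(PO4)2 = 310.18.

399.43 g

Pure P4O10 = 531.02 × 0.7534 = 400.070 g.
n(P4O10) = 400.070 / 283.88 = 1.40929 mol.
Step 1 (P4O10:H3PO4 = 1:4): theoretical n(H3PO4) = 5.63718 mol; at 68.16% yield, n(H3PO4) = 3.84230 mol.
Step 2 (H3PO4:Ca3(PO4)2 = 2:1): theoretical n(Ca3(PO4)2) = 1.92115 mol, so theoretical mass = 1.92115 × 310.18 = 595.902 g.
At 67.03% yield, actual mass of Ca3(PO4)2 = 595.902 × 0.6703 = 399.433 g.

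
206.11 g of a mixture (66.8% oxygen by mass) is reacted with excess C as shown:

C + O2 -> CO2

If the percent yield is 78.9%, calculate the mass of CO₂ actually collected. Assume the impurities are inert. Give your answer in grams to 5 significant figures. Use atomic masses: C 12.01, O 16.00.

Pure O2 available = 206.11 g × 0.668 = 137.681 g.
M(O2) = 2(16.00) = 32.00 g/mol.
M(CO2) = 12.01 + 2(16.00) = 44.01 g/mol.
n(O2) = 137.681 g / 32.00 g/mol = 4.30255 mol.
From the equation the O2:CO2 mole ratio is 1:1, so n(CO2) = 4.30255 × 1/1 = 4.30255 mol.
Mass of CO2 = 4.30255 mol × 44.01 g/mol = 189.355 g.
Actual mass collected = 189.355 g × 0.789 = 149.401 g.

149.40 g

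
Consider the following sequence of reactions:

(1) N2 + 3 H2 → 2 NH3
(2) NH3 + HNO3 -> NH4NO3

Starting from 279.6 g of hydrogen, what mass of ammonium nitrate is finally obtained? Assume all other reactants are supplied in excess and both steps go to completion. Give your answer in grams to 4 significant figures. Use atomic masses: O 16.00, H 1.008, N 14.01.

7402 g

M(H2) = 2(1.008) = 2.016 g/mol.
M(NH4NO3) = 2(14.01) + 4(1.008) + 3(16.00) = 80.052 g/mol.
n(H2) = 279.60 / 2.016 = 138.69 mol.
Step 1 gives a 3:2 ratio of H2 to NH3, so n(NH3) = 92.460 mol.
In step 2 the NH3:NH4NO3 ratio is 1:1, so n(NH4NO3) = 92.460 mol.
Mass of NH4NO3 = 92.460 × 80.052 = 7401.6 g.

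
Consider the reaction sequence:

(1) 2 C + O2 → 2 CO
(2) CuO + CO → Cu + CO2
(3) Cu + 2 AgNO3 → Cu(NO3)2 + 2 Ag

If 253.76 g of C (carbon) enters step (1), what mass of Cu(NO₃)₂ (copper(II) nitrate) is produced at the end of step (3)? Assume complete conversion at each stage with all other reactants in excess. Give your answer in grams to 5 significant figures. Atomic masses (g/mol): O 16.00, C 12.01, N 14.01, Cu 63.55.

M(C) = 12.01 g/mol.
M(Cu(NO3)2) = 63.55 + 2(14.01) + 6(16.00) = 187.57 g/mol.
n(C) = 253.76 / 12.01 = 21.1291 mol.
Reaction (1): C→CO ratio 2:2 ⇒ n(CO) = 21.1291 mol.
Reaction (2): CO→Cu ratio 1:1 ⇒ n(Cu) = 21.1291 mol.
Reaction (3): Cu→Cu(NO3)2 ratio 1:1 ⇒ n(Cu(NO3)2) = 21.1291 mol.
Mass of Cu(NO3)2 = 21.1291 × 187.57 = 3963.18 g.

3963.2 g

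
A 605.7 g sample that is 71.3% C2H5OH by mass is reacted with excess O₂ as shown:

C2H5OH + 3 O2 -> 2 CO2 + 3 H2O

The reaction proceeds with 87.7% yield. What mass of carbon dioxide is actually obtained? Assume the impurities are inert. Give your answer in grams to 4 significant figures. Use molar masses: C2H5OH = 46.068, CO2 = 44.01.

723.7 g

Pure C2H5OH available = 605.7 g × 0.713 = 431.86 g.
n(C2H5OH) = 431.86 g / 46.068 g/mol = 9.3745 mol.
From the equation the C2H5OH:CO2 mole ratio is 1:2, so n(CO2) = 9.3745 × 2/1 = 18.749 mol.
Mass of CO2 = 18.749 mol × 44.01 g/mol = 825.14 g.
Actual mass collected = 825.14 g × 0.877 = 723.65 g.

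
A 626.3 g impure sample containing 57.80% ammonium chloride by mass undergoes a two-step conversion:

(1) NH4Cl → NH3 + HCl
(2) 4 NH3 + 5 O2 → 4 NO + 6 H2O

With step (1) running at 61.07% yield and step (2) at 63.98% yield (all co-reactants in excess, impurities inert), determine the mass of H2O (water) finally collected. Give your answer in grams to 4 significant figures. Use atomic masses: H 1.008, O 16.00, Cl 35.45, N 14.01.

71.46 g

Pure NH4Cl = 626.3 × 0.5780 = 362.00 g.
M(NH4Cl) = 14.01 + 4(1.008) + 35.45 = 53.492 g/mol.
M(H2O) = 2(1.008) + 16.00 = 18.016 g/mol.
n(NH4Cl) = 362.00 / 53.492 = 6.7674 mol.
Step 1 (NH4Cl:NH3 = 1:1): theoretical n(NH3) = 6.7674 mol; at 61.07% yield, n(NH3) = 4.1328 mol.
Step 2 (NH3:H2O = 4:6): theoretical n(H2O) = 6.1993 mol, so theoretical mass = 6.1993 × 18.016 = 111.69 g.
At 63.98% yield, actual mass of H2O = 111.69 × 0.6398 = 71.457 g.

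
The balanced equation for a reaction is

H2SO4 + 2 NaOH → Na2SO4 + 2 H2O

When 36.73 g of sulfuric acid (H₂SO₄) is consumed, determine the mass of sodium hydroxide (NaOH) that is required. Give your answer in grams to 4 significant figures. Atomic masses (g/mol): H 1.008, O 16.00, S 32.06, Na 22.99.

29.96 g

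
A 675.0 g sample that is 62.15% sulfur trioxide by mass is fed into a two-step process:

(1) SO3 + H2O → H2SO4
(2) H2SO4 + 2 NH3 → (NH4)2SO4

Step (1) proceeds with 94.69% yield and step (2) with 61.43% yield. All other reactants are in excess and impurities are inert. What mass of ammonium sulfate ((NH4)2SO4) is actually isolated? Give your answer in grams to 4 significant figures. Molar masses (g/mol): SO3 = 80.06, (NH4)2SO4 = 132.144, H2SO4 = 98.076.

Pure SO3 = 675.0 × 0.6215 = 419.51 g.
n(SO3) = 419.51 / 80.06 = 5.2400 mol.
Step 1 (SO3:H2SO4 = 1:1): theoretical n(H2SO4) = 5.2400 mol; at 94.69% yield, n(H2SO4) = 4.9617 mol.
Step 2 (H2SO4:(NH4)2SO4 = 1:1): theoretical n((NH4)2SO4) = 4.9617 mol, so theoretical mass = 4.9617 × 132.144 = 655.66 g.
At 61.43% yield, actual mass of (NH4)2SO4 = 655.66 × 0.6143 = 402.77 g.

402.8 g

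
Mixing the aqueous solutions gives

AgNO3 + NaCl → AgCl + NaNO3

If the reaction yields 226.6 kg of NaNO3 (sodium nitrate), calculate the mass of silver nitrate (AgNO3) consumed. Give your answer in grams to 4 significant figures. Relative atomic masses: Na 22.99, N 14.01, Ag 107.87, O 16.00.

452900 g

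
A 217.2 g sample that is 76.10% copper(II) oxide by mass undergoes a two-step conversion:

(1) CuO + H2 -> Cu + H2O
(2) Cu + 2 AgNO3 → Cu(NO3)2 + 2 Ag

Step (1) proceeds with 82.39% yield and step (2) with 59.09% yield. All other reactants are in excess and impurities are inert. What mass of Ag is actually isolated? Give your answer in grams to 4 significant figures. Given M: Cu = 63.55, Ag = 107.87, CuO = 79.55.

218.2 g

Pure CuO = 217.2 × 0.7610 = 165.29 g.
n(CuO) = 165.29 / 79.55 = 2.0778 mol.
Step 1 (CuO:Cu = 1:1): theoretical n(Cu) = 2.0778 mol; at 82.39% yield, n(Cu) = 1.7119 mol.
Step 2 (Cu:Ag = 1:2): theoretical n(Ag) = 3.4238 mol, so theoretical mass = 3.4238 × 107.87 = 369.33 g.
At 59.09% yield, actual mass of Ag = 369.33 × 0.5909 = 218.23 g.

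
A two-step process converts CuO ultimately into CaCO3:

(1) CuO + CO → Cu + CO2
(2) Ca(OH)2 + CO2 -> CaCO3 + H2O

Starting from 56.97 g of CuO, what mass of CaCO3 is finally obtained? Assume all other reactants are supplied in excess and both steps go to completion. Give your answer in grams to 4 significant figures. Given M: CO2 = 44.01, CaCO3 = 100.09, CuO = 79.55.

n(CuO) = 56.970 / 79.55 = 0.71615 mol.
Step 1 gives a 1:1 ratio of CuO to CO2, so n(CO2) = 0.71615 mol.
In step 2 the CO2:CaCO3 ratio is 1:1, so n(CaCO3) = 0.71615 mol.
Mass of CaCO3 = 0.71615 × 100.09 = 71.680 g.

71.68 g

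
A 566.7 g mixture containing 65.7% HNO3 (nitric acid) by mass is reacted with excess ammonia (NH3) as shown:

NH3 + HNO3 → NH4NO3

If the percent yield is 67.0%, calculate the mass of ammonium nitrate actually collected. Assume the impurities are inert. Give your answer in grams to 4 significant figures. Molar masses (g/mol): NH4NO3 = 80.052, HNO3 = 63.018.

Pure HNO3 available = 566.7 g × 0.657 = 372.32 g.
n(HNO3) = 372.32 g / 63.018 g/mol = 5.9082 mol.
From the equation the HNO3:NH4NO3 mole ratio is 1:1, so n(NH4NO3) = 5.9082 × 1/1 = 5.9082 mol.
Mass of NH4NO3 = 5.9082 mol × 80.052 g/mol = 472.96 g.
Actual mass collected = 472.96 g × 0.670 = 316.88 g.

316.9 g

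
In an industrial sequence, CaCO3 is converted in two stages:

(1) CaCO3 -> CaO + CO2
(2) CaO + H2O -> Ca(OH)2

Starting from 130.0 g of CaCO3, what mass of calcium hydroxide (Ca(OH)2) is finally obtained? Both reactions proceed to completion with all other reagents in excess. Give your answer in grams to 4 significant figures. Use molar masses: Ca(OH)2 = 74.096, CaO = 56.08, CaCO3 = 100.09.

96.24 g

n(CaCO3) = 130.00 / 100.09 = 1.2988 mol.
Step 1 gives a 1:1 ratio of CaCO3 to CaO, so n(CaO) = 1.2988 mol.
In step 2 the CaO:Ca(OH)2 ratio is 1:1, so n(Ca(OH)2) = 1.2988 mol.
Mass of Ca(OH)2 = 1.2988 × 74.096 = 96.238 g.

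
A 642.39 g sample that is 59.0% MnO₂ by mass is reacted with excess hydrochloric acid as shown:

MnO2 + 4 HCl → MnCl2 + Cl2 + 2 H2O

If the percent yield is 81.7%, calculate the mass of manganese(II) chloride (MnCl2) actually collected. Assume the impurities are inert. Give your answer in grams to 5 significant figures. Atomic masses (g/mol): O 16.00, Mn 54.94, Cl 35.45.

Pure MnO2 available = 642.39 g × 0.590 = 379.010 g.
M(MnO2) = 54.94 + 2(16.00) = 86.94 g/mol.
M(MnCl2) = 54.94 + 2(35.45) = 125.84 g/mol.
n(MnO2) = 379.010 g / 86.94 g/mol = 4.35944 mol.
From the equation the MnO2:MnCl2 mole ratio is 1:1, so n(MnCl2) = 4.35944 × 1/1 = 4.35944 mol.
Mass of MnCl2 = 4.35944 mol × 125.84 g/mol = 548.592 g.
Actual mass collected = 548.592 g × 0.817 = 448.200 g.

448.20 g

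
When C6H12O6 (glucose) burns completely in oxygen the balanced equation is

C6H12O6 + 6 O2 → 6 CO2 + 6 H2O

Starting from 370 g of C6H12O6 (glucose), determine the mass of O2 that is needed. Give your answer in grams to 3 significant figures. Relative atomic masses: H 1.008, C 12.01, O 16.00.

394 g

M(C6H12O6) = 6(12.01) + 12(1.008) + 6(16.00) = 180.156 g/mol.
M(O2) = 2(16.00) = 32.00 g/mol.
n(C6H12O6) = 370.0 g / 180.156 g/mol = 2.054 mol.
From the equation the C6H12O6:O2 mole ratio is 1:6, so n(O2) = 2.054 × 6/1 = 12.32 mol.
Mass of O2 = 12.32 mol × 32.00 g/mol = 394.3 g.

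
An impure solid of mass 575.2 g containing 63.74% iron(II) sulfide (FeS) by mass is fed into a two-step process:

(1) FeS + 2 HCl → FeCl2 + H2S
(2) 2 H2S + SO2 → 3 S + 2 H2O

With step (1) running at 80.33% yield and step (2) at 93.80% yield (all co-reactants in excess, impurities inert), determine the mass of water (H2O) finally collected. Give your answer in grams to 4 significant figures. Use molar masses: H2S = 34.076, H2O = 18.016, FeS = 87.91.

56.62 g

Pure FeS = 575.2 × 0.6374 = 366.63 g.
n(FeS) = 366.63 / 87.91 = 4.1705 mol.
Step 1 (FeS:H2S = 1:1): theoretical n(H2S) = 4.1705 mol; at 80.33% yield, n(H2S) = 3.3502 mol.
Step 2 (H2S:H2O = 2:2): theoretical n(H2O) = 3.3502 mol, so theoretical mass = 3.3502 × 18.016 = 60.357 g.
At 93.80% yield, actual mass of H2O = 60.357 × 0.9380 = 56.615 g.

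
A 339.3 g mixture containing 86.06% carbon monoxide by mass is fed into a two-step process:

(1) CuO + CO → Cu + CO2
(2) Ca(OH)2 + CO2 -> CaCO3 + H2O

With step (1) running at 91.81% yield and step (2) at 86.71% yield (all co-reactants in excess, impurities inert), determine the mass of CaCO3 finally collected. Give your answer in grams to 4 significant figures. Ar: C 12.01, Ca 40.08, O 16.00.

830.7 g

Pure CO = 339.3 × 0.8606 = 292.00 g.
M(CO) = 12.01 + 16.00 = 28.01 g/mol.
M(CaCO3) = 40.08 + 12.01 + 3(16.00) = 100.09 g/mol.
n(CO) = 292.00 / 28.01 = 10.425 mol.
Step 1 (CO:CO2 = 1:1): theoretical n(CO2) = 10.425 mol; at 91.81% yield, n(CO2) = 9.5711 mol.
Step 2 (CO2:CaCO3 = 1:1): theoretical n(CaCO3) = 9.5711 mol, so theoretical mass = 9.5711 × 100.09 = 957.97 g.
At 86.71% yield, actual mass of CaCO3 = 957.97 × 0.8671 = 830.66 g.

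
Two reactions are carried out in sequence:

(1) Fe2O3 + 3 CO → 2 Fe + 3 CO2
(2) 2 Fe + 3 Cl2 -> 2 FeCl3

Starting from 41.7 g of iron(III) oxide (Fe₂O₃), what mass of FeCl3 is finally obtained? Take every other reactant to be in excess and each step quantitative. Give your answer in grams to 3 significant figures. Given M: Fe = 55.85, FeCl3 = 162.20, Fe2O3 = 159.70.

n(Fe2O3) = 41.70 / 159.70 = 0.2611 mol.
Step 1 gives a 1:2 ratio of Fe2O3 to Fe, so n(Fe) = 0.5222 mol.
In step 2 the Fe:FeCl3 ratio is 2:2, so n(FeCl3) = 0.5222 mol.
Mass of FeCl3 = 0.5222 × 162.20 = 84.71 g.

84.7 g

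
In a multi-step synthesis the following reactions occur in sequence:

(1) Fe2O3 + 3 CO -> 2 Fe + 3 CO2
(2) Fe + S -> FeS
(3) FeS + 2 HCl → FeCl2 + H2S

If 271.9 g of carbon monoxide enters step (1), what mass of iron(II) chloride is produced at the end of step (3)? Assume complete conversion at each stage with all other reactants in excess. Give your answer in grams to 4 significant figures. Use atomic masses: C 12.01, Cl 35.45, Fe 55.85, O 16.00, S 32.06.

M(CO) = 12.01 + 16.00 = 28.01 g/mol.
M(FeCl2) = 55.85 + 2(35.45) = 126.75 g/mol.
n(CO) = 271.9 / 28.01 = 9.7072 mol.
Reaction (1): CO→Fe ratio 3:2 ⇒ n(Fe) = 6.4715 mol.
Reaction (2): Fe→FeS ratio 1:1 ⇒ n(FeS) = 6.4715 mol.
Reaction (3): FeS→FeCl2 ratio 1:1 ⇒ n(FeCl2) = 6.4715 mol.
Mass of FeCl2 = 6.4715 × 126.75 = 820.26 g.

820.3 g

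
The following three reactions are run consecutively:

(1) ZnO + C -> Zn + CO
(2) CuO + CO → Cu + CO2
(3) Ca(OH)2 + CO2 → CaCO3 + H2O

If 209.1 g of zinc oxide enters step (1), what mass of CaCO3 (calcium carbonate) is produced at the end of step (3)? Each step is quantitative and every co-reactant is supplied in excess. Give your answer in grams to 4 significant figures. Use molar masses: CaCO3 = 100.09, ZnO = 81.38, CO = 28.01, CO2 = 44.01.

n(ZnO) = 209.1 / 81.38 = 2.5694 mol.
Reaction (1): ZnO→CO ratio 1:1 ⇒ n(CO) = 2.5694 mol.
Reaction (2): CO→CO2 ratio 1:1 ⇒ n(CO2) = 2.5694 mol.
Reaction (3): CO2→CaCO3 ratio 1:1 ⇒ n(CaCO3) = 2.5694 mol.
Mass of CaCO3 = 2.5694 × 100.09 = 257.17 g.

257.2 g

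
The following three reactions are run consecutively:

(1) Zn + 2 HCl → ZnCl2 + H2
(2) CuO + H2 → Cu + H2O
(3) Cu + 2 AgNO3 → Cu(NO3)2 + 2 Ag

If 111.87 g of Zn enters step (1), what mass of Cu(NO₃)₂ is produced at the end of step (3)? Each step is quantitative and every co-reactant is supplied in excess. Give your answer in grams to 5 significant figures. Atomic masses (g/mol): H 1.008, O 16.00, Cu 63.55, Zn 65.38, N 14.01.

320.95 g

M(Zn) = 65.38 g/mol.
M(Cu(NO3)2) = 63.55 + 2(14.01) + 6(16.00) = 187.57 g/mol.
n(Zn) = 111.87 / 65.38 = 1.71107 mol.
Reaction (1): Zn→H2 ratio 1:1 ⇒ n(H2) = 1.71107 mol.
Reaction (2): H2→Cu ratio 1:1 ⇒ n(Cu) = 1.71107 mol.
Reaction (3): Cu→Cu(NO3)2 ratio 1:1 ⇒ n(Cu(NO3)2) = 1.71107 mol.
Mass of Cu(NO3)2 = 1.71107 × 187.57 = 320.946 g.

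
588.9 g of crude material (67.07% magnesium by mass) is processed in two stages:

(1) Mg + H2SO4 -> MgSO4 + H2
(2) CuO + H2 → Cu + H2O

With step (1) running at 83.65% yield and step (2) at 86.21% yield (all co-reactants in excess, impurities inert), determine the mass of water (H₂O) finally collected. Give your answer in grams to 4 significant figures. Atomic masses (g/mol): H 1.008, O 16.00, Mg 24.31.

211.1 g

Pure Mg = 588.9 × 0.6707 = 394.98 g.
M(Mg) = 24.31 g/mol.
M(H2O) = 2(1.008) + 16.00 = 18.016 g/mol.
n(Mg) = 394.98 / 24.31 = 16.247 mol.
Step 1 (Mg:H2 = 1:1): theoretical n(H2) = 16.247 mol; at 83.65% yield, n(H2) = 13.591 mol.
Step 2 (H2:H2O = 1:1): theoretical n(H2O) = 13.591 mol, so theoretical mass = 13.591 × 18.016 = 244.86 g.
At 86.21% yield, actual mass of H2O = 244.86 × 0.8621 = 211.09 g.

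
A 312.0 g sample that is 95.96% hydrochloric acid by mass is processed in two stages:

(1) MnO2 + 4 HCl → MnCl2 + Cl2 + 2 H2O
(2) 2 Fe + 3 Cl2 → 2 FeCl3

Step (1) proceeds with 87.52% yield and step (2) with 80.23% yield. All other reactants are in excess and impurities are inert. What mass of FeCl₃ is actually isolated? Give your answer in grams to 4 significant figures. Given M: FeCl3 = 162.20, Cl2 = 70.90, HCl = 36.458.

Pure HCl = 312.0 × 0.9596 = 299.40 g.
n(HCl) = 299.40 / 36.458 = 8.2121 mol.
Step 1 (HCl:Cl2 = 4:1): theoretical n(Cl2) = 2.0530 mol; at 87.52% yield, n(Cl2) = 1.7968 mol.
Step 2 (Cl2:FeCl3 = 3:2): theoretical n(FeCl3) = 1.1979 mol, so theoretical mass = 1.1979 × 162.20 = 194.29 g.
At 80.23% yield, actual mass of FeCl3 = 194.29 × 0.8023 = 155.88 g.

155.9 g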